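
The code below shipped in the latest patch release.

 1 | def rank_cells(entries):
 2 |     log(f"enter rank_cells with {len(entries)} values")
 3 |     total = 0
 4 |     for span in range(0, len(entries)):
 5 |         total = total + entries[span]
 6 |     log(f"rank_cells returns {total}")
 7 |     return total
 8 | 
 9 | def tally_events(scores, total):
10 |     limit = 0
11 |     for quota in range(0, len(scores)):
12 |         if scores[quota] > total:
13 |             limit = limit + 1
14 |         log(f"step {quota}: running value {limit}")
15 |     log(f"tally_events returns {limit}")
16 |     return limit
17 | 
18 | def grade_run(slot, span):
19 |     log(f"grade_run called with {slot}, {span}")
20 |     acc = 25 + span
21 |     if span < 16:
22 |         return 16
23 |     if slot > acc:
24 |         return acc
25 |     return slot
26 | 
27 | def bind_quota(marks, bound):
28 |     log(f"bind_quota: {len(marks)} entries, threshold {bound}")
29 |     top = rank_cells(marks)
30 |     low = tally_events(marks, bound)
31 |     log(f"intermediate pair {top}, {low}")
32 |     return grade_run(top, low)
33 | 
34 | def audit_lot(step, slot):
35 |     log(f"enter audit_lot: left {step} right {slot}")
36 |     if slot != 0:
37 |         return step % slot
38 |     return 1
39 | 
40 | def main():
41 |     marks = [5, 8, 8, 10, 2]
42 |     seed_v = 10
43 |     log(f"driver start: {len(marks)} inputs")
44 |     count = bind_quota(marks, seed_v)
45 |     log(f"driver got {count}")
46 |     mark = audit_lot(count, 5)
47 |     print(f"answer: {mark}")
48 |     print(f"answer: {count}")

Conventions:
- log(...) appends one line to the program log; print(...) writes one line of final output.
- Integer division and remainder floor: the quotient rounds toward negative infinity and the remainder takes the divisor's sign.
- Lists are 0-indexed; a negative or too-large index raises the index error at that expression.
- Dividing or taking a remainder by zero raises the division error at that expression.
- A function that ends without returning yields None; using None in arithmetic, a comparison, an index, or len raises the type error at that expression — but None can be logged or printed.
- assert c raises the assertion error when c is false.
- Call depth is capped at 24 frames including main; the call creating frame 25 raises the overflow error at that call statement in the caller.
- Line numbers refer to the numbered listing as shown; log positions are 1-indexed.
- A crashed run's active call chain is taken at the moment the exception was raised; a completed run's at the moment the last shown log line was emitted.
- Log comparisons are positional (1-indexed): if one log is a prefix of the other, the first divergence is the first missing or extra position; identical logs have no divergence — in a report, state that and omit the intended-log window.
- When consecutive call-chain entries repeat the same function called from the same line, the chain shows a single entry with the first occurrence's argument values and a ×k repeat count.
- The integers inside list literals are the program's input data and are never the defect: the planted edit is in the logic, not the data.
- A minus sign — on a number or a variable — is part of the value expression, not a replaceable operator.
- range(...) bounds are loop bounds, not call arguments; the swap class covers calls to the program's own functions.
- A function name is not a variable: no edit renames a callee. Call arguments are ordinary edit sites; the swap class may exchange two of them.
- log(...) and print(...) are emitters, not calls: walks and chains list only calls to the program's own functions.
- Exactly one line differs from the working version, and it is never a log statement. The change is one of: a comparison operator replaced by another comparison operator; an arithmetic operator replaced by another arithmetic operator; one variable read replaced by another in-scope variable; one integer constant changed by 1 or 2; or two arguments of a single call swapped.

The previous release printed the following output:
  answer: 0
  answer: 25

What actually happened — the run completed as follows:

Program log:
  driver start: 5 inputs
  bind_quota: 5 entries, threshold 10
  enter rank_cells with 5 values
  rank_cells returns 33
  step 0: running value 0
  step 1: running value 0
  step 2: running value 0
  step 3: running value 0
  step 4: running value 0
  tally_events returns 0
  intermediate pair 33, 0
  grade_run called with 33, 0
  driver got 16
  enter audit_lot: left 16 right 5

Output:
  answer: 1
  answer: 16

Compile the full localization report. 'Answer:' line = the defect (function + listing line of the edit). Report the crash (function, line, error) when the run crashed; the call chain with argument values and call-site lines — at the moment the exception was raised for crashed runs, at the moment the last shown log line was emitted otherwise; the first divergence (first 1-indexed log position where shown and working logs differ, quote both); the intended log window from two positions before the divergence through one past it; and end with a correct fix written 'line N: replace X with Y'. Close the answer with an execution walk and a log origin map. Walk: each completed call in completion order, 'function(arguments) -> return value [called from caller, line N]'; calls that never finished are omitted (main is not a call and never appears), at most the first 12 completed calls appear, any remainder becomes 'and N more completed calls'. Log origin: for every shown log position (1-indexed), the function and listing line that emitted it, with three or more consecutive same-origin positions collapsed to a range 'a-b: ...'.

Answer: the defect is in grade_run at line 21.
The tell: Log line 13 is where behavior first shows: 'driver got 16' appears instead of 'driver got 25'.
Call chain: main -> audit_lot(16, 5) (called at line 46).
First divergence: at position 13 the run shows 'driver got 16' where the working version logs 'driver got 25'.
Intended log window:
  11: intermediate pair 33, 0
  12: grade_run called with 33, 0
  13: driver got 25
  14: enter audit_lot: left 25 right 5
Execution walk:
  rank_cells([5, 8, 8, 10, 2]) -> 33  [called from bind_quota, line 29]
  tally_events([5, 8, 8, 10, 2], 10) -> 0  [called from bind_quota, line 30]
  grade_run(33, 0) -> 16  [called from bind_quota, line 32]
  bind_quota([5, 8, 8, 10, 2], 10) -> 16  [called from main, line 44]
  audit_lot(16, 5) -> 1  [called from main, line 46]
Log line origins:
  1 — main, line 43
  2 — bind_quota, line 28
  3 — rank_cells, line 2
  4 — rank_cells, line 6
  5-9 — tally_events, line 14
  10 — tally_events, line 15
  11 — bind_quota, line 31
  12 — grade_run, line 19
  13 — main, line 45
  14 — audit_lot, line 35
A correct fix: line 21: replace `span` with `slot`.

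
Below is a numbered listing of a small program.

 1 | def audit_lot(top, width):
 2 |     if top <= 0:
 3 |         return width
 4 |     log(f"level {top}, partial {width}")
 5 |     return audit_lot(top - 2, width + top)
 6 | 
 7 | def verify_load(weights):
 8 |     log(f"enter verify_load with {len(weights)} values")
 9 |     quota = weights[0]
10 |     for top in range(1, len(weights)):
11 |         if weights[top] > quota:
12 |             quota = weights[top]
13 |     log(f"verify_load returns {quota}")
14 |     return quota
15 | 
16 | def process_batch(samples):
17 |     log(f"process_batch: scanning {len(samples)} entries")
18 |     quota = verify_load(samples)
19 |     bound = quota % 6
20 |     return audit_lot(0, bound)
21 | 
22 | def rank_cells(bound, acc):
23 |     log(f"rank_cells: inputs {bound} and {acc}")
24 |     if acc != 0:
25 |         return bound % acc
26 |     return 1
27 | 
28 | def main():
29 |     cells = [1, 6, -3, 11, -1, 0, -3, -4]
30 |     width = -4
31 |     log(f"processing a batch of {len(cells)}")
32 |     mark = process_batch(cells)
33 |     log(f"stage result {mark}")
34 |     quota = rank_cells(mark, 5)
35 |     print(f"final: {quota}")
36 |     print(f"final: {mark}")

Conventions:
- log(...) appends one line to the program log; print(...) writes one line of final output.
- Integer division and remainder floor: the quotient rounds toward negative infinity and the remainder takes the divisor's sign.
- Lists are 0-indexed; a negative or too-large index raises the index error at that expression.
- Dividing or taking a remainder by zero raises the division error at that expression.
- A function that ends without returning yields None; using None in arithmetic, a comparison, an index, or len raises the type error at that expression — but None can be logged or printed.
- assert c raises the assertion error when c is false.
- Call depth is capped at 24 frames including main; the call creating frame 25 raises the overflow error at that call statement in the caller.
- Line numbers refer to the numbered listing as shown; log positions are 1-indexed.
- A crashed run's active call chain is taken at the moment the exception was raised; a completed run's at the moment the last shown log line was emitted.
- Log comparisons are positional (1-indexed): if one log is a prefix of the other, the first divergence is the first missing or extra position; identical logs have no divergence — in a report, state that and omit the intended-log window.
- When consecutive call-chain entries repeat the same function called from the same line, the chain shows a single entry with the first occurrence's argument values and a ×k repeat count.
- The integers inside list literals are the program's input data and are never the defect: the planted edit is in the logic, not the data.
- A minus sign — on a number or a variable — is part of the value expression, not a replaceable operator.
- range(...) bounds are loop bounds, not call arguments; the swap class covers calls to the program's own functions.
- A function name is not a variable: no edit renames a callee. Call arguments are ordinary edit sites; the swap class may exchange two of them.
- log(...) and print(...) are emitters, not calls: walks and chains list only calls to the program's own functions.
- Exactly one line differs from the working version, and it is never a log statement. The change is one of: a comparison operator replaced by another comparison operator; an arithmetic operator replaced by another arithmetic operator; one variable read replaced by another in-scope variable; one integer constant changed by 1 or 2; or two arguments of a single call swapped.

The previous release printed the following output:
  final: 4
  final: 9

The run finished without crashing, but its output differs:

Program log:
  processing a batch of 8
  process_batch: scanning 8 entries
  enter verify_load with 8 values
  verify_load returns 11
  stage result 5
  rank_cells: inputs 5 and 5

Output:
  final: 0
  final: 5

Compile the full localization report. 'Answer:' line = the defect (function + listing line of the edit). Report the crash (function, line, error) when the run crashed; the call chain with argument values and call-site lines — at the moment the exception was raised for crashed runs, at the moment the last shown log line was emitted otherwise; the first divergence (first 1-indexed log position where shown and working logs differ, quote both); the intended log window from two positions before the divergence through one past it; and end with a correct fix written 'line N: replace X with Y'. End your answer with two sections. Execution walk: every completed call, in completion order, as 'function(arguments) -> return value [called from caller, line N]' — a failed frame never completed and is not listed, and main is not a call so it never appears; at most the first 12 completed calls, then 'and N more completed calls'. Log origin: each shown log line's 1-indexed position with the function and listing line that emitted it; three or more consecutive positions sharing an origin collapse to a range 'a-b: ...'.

Answer: the defect is in process_batch at line 20.
Core observation: At log position 5 the runs split — shown 'stage result 5', but the working version logs 'level 5, partial 0'.
Call chain: main -> rank_cells(5, 5) (called at line 34).
First divergence: position 5 — the shown line 'stage result 5' should read 'level 5, partial 0'.
Intended log window:
  3: enter verify_load with 8 values
  4: verify_load returns 11
  5: level 5, partial 0
  6: level 3, partial 5
Execution walk:
  verify_load([1, 6, -3, 11, -1, 0, -3, -4]) -> 11  [called from process_batch, line 18]
  audit_lot(0, 5) -> 5  [called from process_batch, line 20]
  process_batch([1, 6, -3, 11, -1, 0, -3, -4]) -> 5  [called from main, line 32]
  rank_cells(5, 5) -> 0  [called from main, line 34]
Log origin:
  1: emitted by main (line 31)
  2: emitted by process_batch (line 17)
  3: emitted by verify_load (line 8)
  4: emitted by verify_load (line 13)
  5: emitted by main (line 33)
  6: emitted by rank_cells (line 23)
A correct fix: line 20: replace `audit_lot(0, bound)` with `audit_lot(bound, 0)`.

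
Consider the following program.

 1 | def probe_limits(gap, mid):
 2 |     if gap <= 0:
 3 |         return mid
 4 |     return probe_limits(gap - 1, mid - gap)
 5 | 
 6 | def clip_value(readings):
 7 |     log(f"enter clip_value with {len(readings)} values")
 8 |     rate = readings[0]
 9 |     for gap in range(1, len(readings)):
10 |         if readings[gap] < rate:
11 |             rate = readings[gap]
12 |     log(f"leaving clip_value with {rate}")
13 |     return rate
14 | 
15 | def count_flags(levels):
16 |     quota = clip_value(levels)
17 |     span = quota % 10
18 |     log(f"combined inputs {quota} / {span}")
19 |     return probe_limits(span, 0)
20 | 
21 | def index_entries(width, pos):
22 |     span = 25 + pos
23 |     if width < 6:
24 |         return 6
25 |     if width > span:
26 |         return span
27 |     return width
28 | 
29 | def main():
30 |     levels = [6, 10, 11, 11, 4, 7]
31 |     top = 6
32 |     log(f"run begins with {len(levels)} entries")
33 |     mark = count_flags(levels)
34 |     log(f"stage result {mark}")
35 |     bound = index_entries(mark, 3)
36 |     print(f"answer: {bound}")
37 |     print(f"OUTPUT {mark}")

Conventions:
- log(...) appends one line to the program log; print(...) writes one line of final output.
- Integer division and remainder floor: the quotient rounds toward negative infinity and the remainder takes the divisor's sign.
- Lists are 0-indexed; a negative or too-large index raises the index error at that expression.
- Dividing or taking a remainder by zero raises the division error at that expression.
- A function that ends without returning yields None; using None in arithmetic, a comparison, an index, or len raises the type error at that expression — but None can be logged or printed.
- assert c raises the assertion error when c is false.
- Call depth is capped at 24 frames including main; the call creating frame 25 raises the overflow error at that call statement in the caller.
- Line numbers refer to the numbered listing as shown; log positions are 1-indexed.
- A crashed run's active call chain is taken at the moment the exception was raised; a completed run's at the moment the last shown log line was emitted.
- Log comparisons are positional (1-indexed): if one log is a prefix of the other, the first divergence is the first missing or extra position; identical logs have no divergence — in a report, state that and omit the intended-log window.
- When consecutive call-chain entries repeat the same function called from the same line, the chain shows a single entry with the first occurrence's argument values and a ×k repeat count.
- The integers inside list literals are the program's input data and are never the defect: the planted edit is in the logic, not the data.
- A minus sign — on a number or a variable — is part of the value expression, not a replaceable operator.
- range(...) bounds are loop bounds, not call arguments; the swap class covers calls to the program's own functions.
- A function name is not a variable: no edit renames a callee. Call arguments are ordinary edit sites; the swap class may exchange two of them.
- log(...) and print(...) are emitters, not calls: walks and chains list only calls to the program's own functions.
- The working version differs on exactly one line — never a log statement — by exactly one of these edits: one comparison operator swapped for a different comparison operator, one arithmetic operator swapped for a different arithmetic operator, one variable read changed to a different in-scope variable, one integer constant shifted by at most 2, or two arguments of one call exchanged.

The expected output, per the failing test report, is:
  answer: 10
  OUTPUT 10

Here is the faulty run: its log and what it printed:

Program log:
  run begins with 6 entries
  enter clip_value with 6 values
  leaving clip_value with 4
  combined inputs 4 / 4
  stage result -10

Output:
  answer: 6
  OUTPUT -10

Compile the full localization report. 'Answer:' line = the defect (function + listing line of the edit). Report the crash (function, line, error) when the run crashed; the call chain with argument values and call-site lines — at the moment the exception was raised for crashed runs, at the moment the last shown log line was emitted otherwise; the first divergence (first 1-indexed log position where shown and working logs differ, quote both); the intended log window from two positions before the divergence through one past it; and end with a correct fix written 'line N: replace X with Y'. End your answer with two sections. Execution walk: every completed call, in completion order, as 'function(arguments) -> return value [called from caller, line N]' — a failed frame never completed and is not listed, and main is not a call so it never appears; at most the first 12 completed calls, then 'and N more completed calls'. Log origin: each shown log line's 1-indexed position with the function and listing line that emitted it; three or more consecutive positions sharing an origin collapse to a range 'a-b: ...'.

Answer: the defect is in probe_limits at line 4.
Key observation: The log first diverges at position 5: the faulty run prints 'stage result -10' where the working version prints 'stage result 10'.
Call chain: main.
First divergence: position 5; shown 'stage result -10' vs intended 'stage result 10'.
Intended log window:
  3: leaving clip_value with 4
  4: combined inputs 4 / 4
  5: stage result 10
Execution walk:
  clip_value([6, 10, 11, 11, 4, 7]) -> 4  [called from count_flags, line 16]
  probe_limits(0, -10) -> -10  [called from probe_limits, line 4]
  probe_limits(1, -9) -> -10  [called from probe_limits, line 4]
  probe_limits(2, -7) -> -10  [called from probe_limits, line 4]
  probe_limits(3, -4) -> -10  [called from probe_limits, line 4]
  probe_limits(4, 0) -> -10  [called from count_flags, line 19]
  count_flags([6, 10, 11, 11, 4, 7]) -> -10  [called from main, line 33]
  index_entries(-10, 3) -> 6  [called from main, line 35]
Log origin:
  1: logged in main at line 32
  2: logged in clip_value at line 7
  3: logged in clip_value at line 12
  4: logged in count_flags at line 18
  5: logged in main at line 34
A correct fix: line 4: replace `mid - gap` with `mid + gap`.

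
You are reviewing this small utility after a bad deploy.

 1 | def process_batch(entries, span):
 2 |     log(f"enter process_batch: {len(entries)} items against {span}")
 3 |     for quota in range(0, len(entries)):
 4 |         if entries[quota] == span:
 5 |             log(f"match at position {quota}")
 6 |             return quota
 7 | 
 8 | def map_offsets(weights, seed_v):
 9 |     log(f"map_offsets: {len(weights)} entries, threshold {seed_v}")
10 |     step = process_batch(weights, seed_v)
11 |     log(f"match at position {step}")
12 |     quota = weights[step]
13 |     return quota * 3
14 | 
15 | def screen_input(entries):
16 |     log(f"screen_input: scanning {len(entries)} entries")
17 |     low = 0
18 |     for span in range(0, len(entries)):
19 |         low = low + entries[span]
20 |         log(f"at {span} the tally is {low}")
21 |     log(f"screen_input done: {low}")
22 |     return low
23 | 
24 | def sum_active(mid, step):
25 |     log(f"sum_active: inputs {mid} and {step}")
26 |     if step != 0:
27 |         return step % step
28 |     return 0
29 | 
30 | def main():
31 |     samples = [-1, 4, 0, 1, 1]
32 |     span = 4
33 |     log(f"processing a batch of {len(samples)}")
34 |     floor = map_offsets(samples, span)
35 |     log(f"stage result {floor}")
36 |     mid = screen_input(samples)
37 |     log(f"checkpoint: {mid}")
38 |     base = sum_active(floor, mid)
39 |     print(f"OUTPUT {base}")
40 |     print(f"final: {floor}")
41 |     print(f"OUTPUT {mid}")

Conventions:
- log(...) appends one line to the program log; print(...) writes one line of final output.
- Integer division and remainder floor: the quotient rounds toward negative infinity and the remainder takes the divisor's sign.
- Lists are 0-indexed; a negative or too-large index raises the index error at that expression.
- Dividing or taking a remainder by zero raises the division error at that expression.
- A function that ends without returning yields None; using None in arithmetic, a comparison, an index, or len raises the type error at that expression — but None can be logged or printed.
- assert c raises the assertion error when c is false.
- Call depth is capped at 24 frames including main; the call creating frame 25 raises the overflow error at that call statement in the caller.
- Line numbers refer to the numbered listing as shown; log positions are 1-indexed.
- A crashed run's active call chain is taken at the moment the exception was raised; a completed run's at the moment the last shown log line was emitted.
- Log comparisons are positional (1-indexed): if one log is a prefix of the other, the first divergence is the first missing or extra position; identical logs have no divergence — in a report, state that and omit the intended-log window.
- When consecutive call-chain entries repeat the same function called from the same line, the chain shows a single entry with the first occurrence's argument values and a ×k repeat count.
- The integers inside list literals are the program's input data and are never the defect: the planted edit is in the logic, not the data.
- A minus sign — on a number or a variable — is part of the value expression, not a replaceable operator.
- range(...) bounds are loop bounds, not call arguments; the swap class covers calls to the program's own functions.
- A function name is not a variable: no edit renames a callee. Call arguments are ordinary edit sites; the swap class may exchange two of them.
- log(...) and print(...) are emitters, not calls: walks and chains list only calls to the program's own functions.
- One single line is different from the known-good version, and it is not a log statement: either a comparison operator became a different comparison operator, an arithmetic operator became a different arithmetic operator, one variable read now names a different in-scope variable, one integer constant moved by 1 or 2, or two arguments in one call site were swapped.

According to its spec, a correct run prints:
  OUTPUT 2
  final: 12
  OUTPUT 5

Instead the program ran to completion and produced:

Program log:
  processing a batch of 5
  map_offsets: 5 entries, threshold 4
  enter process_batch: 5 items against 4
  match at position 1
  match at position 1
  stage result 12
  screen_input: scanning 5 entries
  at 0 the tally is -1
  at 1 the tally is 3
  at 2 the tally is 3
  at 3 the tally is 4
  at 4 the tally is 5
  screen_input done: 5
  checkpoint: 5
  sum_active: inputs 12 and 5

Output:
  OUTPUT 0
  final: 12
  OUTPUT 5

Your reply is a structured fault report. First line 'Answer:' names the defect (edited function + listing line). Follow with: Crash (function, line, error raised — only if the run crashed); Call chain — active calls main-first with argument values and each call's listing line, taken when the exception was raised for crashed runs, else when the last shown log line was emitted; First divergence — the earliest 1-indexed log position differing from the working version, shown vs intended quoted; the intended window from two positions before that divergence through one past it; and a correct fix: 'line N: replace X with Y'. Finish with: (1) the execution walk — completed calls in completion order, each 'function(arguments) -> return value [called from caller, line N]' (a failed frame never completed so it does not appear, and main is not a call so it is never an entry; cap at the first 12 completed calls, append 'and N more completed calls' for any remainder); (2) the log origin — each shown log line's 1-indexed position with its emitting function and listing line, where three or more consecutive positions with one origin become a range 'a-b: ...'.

Answer: the defect is in sum_active at line 27.
Core observation: Every logged value matches the working version; the printed result is what differs.
Call chain: main -> sum_active(12, 5) (called at line 38).
First divergence: there is none — every log position agrees.
Execution walk:
  process_batch([-1, 4, 0, 1, 1], 4) -> 1  [called from map_offsets, line 10]
  map_offsets([-1, 4, 0, 1, 1], 4) -> 12  [called from main, line 34]
  screen_input([-1, 4, 0, 1, 1]) -> 5  [called from main, line 36]
  sum_active(12, 5) -> 0  [called from main, line 38]
Log origins:
  1: emitted by main (line 33)
  2: emitted by map_offsets (line 9)
  3: emitted by process_batch (line 2)
  4: emitted by process_batch (line 5)
  5: emitted by map_offsets (line 11)
  6: emitted by main (line 35)
  7: emitted by screen_input (line 16)
  8-12: emitted by screen_input (line 20)
  13: emitted by screen_input (line 21)
  14: emitted by main (line 37)
  15: emitted by sum_active (line 25)
A correct fix: line 27: replace `step % step` with `mid % step`.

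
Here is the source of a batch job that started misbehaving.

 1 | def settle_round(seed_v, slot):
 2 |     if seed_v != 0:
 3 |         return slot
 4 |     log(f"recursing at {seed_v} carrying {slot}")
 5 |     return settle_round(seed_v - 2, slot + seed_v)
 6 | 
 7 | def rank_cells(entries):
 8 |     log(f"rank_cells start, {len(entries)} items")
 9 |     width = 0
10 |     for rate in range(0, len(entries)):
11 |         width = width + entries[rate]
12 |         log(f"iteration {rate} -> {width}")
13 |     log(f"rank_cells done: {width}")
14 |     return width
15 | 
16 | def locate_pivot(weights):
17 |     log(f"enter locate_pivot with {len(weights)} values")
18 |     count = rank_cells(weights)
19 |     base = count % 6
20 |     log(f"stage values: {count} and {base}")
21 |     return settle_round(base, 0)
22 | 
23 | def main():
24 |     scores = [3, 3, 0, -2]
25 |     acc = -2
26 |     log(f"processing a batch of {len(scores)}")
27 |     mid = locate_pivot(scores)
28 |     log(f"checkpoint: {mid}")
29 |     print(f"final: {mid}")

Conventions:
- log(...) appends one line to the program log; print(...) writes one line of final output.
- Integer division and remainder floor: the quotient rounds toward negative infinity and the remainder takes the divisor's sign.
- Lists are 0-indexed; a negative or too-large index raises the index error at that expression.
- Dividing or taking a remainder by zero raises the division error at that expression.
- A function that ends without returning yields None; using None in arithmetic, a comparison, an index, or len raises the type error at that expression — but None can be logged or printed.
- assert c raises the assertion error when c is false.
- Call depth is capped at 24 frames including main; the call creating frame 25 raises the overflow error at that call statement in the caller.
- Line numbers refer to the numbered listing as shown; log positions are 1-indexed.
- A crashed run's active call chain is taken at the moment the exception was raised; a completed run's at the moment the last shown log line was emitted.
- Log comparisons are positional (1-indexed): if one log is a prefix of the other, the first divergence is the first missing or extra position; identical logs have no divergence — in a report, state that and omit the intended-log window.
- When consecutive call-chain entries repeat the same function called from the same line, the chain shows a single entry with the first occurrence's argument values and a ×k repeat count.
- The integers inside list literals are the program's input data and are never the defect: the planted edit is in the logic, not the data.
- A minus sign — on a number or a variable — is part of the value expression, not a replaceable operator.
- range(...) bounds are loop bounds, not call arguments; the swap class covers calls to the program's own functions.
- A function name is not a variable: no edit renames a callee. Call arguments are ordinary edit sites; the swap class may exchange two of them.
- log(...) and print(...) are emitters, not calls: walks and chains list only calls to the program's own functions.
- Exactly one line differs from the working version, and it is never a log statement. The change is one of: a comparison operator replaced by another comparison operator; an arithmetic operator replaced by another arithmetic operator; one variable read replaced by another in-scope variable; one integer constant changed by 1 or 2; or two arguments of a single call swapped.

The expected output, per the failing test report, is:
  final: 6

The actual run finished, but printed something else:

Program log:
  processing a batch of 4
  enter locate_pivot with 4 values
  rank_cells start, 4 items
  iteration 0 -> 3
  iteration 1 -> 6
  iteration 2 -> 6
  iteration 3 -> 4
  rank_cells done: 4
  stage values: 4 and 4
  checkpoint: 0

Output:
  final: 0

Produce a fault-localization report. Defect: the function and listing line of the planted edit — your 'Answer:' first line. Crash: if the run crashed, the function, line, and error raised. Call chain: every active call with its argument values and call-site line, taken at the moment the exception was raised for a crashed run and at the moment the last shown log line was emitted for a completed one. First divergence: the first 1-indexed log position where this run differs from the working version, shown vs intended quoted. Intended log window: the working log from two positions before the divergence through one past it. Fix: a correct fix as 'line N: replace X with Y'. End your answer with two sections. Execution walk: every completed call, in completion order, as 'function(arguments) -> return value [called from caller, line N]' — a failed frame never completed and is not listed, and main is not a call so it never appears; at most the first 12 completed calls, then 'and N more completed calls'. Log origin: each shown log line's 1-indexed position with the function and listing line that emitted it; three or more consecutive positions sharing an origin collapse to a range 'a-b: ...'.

Answer: the defect is in settle_round at line 2.
Core observation: The earliest visible damage is log position 10 — 'checkpoint: 0' rather than the intended 'recursing at 4 carrying 0'.
Call chain: main.
First divergence: position 10 — the shown line 'checkpoint: 0' should read 'recursing at 4 carrying 0'.
Intended log window:
  8: rank_cells done: 4
  9: stage values: 4 and 4
  10: recursing at 4 carrying 0
  11: recursing at 2 carrying 4
Execution walk:
  rank_cells([3, 3, 0, -2]) -> 4  [called from locate_pivot, line 18]
  settle_round(4, 0) -> 0  [called from locate_pivot, line 21]
  locate_pivot([3, 3, 0, -2]) -> 0  [called from main, line 27]
Log origin:
  1 — main, line 26
  2 — locate_pivot, line 17
  3 — rank_cells, line 8
  4-7 — rank_cells, line 12
  8 — rank_cells, line 13
  9 — locate_pivot, line 20
  10 — main, line 28
A correct fix: line 2: replace `!=` with `<=`.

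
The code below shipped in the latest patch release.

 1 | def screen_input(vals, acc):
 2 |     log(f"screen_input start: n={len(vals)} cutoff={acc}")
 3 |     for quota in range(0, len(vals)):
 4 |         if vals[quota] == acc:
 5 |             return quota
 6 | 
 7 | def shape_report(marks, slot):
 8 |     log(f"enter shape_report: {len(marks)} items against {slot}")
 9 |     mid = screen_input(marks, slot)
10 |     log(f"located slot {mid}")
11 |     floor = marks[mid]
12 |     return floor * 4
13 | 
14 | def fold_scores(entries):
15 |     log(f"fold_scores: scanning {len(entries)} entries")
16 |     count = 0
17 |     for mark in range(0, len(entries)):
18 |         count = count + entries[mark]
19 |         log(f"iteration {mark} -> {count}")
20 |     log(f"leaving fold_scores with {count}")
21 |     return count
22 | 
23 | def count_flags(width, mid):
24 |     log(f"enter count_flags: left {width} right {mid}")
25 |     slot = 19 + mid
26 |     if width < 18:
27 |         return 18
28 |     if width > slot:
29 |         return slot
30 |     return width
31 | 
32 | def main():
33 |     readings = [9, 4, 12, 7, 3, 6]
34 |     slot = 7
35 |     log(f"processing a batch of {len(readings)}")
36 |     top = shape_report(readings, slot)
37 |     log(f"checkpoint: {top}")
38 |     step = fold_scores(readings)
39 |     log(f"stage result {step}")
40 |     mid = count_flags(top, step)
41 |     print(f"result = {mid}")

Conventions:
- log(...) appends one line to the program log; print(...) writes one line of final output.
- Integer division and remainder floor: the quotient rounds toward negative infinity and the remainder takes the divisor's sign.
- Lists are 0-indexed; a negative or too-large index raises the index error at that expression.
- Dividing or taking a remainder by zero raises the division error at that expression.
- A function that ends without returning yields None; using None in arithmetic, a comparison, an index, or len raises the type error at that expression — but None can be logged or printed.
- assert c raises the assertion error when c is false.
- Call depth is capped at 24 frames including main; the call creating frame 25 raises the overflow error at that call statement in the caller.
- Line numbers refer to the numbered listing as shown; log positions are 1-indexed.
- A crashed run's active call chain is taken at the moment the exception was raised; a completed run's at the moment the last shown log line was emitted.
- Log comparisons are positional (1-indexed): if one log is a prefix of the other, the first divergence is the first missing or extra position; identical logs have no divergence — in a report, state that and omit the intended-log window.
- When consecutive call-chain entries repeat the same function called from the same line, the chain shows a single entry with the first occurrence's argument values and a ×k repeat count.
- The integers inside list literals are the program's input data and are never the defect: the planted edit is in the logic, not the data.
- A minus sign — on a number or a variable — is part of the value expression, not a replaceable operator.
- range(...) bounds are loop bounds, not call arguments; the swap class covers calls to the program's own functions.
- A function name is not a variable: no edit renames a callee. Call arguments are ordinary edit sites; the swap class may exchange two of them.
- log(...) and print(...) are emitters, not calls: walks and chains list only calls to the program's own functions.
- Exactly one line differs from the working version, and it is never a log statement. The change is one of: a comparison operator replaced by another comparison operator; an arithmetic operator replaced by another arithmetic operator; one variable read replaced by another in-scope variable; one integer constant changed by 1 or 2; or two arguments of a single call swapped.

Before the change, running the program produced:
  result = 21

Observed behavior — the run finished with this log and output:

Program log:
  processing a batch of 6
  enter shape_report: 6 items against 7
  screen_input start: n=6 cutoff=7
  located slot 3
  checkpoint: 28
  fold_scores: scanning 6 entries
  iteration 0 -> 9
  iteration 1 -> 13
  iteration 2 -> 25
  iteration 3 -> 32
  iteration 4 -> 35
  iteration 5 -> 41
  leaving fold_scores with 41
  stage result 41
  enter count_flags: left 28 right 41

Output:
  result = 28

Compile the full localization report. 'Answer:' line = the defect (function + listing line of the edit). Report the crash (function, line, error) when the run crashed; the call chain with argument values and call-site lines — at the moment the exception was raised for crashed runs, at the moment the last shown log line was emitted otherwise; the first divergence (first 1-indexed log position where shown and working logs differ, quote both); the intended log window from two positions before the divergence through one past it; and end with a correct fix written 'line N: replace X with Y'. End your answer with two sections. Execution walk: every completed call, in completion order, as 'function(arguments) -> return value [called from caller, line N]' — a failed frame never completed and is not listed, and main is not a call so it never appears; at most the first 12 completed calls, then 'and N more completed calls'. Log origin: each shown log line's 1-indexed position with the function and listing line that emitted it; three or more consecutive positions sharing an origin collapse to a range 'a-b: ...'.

Answer: the defect is in shape_report at line 12.
Key fact: The log first diverges at position 5: the faulty run prints 'checkpoint: 28' where the working version prints 'checkpoint: 21'.
Call chain: main -> count_flags(28, 41) (called at line 40).
First divergence: position 5; shown 'checkpoint: 28' vs intended 'checkpoint: 21'.
Intended log window:
  3: screen_input start: n=6 cutoff=7
  4: located slot 3
  5: checkpoint: 21
  6: fold_scores: scanning 6 entries
Execution walk:
  screen_input([9, 4, 12, 7, 3, 6], 7) -> 3  [called from shape_report, line 9]
  shape_report([9, 4, 12, 7, 3, 6], 7) -> 28  [called from main, line 36]
  fold_scores([9, 4, 12, 7, 3, 6]) -> 41  [called from main, line 38]
  count_flags(28, 41) -> 28  [called from main, line 40]
Log origins:
  1: from main, line 35
  2: from shape_report, line 8
  3: from screen_input, line 2
  4: from shape_report, line 10
  5: from main, line 37
  6: from fold_scores, line 15
  7-12: from fold_scores, line 19
  13: from fold_scores, line 20
  14: from main, line 39
  15: from count_flags, line 24
A correct fix: line 12: replace `4` with `3`.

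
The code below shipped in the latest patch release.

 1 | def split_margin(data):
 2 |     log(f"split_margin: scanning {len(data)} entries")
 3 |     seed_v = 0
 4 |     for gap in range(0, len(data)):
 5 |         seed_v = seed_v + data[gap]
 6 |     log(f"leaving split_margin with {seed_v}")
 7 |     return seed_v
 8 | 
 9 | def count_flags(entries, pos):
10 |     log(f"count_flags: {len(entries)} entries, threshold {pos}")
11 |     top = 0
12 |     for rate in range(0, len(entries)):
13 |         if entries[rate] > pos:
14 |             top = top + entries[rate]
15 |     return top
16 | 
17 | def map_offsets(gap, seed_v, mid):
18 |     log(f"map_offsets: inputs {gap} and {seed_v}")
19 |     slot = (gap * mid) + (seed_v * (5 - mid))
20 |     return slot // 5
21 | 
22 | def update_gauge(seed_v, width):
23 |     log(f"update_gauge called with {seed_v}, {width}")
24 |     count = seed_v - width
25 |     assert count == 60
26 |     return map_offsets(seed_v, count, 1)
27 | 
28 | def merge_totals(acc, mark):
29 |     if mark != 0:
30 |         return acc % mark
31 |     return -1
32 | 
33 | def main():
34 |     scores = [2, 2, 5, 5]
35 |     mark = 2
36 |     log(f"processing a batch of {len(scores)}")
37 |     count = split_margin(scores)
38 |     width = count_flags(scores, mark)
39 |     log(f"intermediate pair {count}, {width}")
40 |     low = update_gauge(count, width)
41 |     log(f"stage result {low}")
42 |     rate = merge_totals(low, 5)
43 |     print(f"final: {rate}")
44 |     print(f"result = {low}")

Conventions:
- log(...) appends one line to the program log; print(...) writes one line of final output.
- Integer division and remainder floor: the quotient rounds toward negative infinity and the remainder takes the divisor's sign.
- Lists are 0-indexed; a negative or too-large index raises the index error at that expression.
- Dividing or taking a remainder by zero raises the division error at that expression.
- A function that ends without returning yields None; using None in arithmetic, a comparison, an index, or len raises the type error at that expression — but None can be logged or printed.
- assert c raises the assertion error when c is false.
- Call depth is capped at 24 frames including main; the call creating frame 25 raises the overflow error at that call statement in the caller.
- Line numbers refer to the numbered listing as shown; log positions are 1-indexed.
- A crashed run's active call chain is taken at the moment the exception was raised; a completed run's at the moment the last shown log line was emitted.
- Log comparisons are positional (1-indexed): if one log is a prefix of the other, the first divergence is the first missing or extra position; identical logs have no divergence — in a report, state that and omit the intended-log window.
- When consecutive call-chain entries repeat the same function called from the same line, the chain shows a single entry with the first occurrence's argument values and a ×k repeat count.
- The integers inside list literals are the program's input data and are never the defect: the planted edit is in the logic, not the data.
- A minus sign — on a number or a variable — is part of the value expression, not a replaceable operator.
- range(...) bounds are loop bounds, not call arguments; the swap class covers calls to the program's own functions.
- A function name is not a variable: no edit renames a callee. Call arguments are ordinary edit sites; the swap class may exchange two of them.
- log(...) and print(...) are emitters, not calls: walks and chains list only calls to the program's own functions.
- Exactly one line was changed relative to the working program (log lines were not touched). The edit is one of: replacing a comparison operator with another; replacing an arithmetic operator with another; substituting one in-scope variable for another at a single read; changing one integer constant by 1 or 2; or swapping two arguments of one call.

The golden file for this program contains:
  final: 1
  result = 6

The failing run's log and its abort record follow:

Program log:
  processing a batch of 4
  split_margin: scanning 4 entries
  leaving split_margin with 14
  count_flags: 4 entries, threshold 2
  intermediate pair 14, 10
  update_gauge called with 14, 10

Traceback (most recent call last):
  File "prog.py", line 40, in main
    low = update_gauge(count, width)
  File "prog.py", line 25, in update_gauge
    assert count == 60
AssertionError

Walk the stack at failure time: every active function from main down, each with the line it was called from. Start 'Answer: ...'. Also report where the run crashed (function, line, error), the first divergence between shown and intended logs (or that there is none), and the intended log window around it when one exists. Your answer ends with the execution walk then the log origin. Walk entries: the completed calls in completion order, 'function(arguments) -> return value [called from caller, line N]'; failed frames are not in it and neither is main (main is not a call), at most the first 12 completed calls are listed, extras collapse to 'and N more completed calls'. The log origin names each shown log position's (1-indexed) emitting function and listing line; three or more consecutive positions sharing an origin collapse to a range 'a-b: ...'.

Answer: main -> update_gauge (called at line 40).
Key fact: The faulty run's log stops after 6 lines; the working version's next line would be 'map_offsets: inputs 14 and 4'.
Crash: update_gauge, line 25, AssertionError.
First divergence: position 7 (shown log ended at 6 lines; the working version continues: 'map_offsets: inputs 14 and 4').
Intended log window:
  5: intermediate pair 14, 10
  6: update_gauge called with 14, 10
  7: map_offsets: inputs 14 and 4
  8: stage result 6
Execution walk:
  split_margin([2, 2, 5, 5]) -> 14  [called from main, line 37]
  count_flags([2, 2, 5, 5], 2) -> 10  [called from main, line 38]
Log line origins:
  1: logged in main at line 36
  2: logged in split_margin at line 2
  3: logged in split_margin at line 6
  4: logged in count_flags at line 10
  5: logged in main at line 39
  6: logged in update_gauge at line 23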